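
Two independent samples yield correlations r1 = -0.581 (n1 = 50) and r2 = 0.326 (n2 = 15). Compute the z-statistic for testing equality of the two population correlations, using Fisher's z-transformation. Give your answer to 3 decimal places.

-3.099

z1 = atanh(-0.581) = -0.663971,  z2 = atanh(0.326) = 0.338346
SE = √(1/(n1−3) + 1/(n2−3)) = √(1/47 + 1/12) = √(0.0212766 + 0.0833333) = √0.1046099 = 0.323435
z = (z1 − z2)/SE = (-0.663971 − 0.338346) / 0.323435 = -1.002317 / 0.323435 = -3.099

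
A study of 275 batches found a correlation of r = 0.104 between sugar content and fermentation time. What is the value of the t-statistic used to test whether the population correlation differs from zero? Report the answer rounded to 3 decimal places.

1.728

1 − r² = 1 − 0.010816 = 0.989184;  √(1−r²) = 0.994577
√(n−2) = √273 = 16.522712
t = r·√(n−2)/√(1−r²) = 0.104 · 16.522712 / 0.994577 = 1.728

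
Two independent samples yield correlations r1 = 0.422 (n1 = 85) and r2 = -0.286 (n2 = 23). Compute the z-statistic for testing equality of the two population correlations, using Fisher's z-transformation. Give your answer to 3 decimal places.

2.985

z1 = atanh(0.422) = 0.450123,  z2 = atanh(-0.286) = -0.294204
SE = √(1/(n1−3) + 1/(n2−3)) = √(1/82 + 1/20) = √(0.0121951 + 0.0500000) = √0.0621951 = 0.249389
z = (z1 − z2)/SE = (0.450123 − (-0.294204)) / 0.249389 = 0.744327 / 0.249389 = 2.985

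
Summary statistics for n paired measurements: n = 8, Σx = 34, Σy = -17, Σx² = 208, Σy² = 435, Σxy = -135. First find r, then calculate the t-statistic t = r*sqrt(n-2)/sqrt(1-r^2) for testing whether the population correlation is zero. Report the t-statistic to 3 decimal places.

-1.051

Numerator: nΣxy − (Σx)(Σy) = 8·(-135) − (34)(-17) = -502
Denominator: √[(nΣx²−(Σx)²)(nΣy²−(Σy)²)]
  nΣx²−(Σx)² = 8·208 − 1156 = 508;  nΣy²−(Σy)² = 8·435 − 289 = 3191
  √(508·3191) = √1621028 = 1273.1960
r = -502 / 1273.1960 = -0.3943
t = r·√(n−2)/√(1−r²) = -0.3943·√6 / √(1−0.155472) = -0.965834 / 0.918982 = -1.051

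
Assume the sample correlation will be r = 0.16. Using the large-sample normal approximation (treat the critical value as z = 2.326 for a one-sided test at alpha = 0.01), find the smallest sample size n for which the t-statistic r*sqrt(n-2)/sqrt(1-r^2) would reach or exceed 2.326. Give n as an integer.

Need r·√(n−2)/√(1−r²) ≥ 2.326
√(n−2) ≥ 2.326·√(1−0.0256) / 0.16 = 2.326·0.987117 / 0.16 = 14.3502
n−2 ≥ 205.9282  ⇒  n ≥ 207.9282
Smallest integer n = 208

208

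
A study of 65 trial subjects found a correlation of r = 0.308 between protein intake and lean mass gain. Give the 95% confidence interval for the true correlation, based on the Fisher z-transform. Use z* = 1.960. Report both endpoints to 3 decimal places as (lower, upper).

z_r = atanh(0.308) = 0.318334;  SE = 1/√(n−3) = 1/√62 = 0.127000
z-limits: 0.318334 ± 1.960·0.127000 = 0.318334 ± 0.248920 = [0.069414, 0.567254]
ρ-limits: (tanh 0.069414, tanh 0.567254) = (0.069, 0.513)

(0.069, 0.513)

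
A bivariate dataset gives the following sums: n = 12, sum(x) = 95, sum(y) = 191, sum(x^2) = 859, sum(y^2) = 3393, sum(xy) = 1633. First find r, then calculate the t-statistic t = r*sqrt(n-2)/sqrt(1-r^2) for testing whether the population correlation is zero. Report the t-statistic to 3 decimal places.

Numerator: nΣxy − (Σx)(Σy) = 12·1633 − (95)(191) = 1451
Denominator: √[(nΣx²−(Σx)²)(nΣy²−(Σy)²)]
  nΣx²−(Σx)² = 12·859 − 9025 = 1283;  nΣy²−(Σy)² = 12·3393 − 36481 = 4235
  √(1283·4235) = √5433505 = 2330.9880
r = 1451 / 2330.9880 = 0.6225
t = r·√(n−2)/√(1−r²) = 0.6225·√10 / √(1−0.387506) = 1.968518 / 0.782620 = 2.515

2.515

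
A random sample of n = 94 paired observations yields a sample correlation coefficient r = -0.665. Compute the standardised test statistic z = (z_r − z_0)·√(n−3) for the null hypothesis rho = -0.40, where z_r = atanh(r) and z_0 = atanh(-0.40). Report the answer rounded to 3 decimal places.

-3.607

Fisher z: atanh(-0.665) = -0.801725, atanh(-0.40) = -0.423649
z = (z_r − z_0)·√(n−3) = (-0.801725 − (-0.423649))·√91 = -0.378076 · 9.539392 = -3.607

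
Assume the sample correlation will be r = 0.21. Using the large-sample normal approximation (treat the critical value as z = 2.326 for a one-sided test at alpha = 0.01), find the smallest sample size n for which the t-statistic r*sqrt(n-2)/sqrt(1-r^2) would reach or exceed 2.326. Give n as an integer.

Need r·√(n−2)/√(1−r²) ≥ 2.326
√(n−2) ≥ 2.326·√(1−0.0441) / 0.21 = 2.326·0.977701 / 0.21 = 10.8292
n−2 ≥ 117.2716  ⇒  n ≥ 119.2716
Smallest integer n = 120

120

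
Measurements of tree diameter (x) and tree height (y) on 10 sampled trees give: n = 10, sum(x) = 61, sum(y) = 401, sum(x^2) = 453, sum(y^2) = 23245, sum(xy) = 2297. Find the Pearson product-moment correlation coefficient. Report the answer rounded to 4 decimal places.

Numerator: nΣxy − (Σx)(Σy) = 10·2297 − (61)(401) = -1491
Denominator: √[(nΣx²−(Σx)²)(nΣy²−(Σy)²)]
  nΣx²−(Σx)² = 10·453 − 3721 = 809;  nΣy²−(Σy)² = 10·23245 − 160801 = 71649
  √(809·71649) = √57964041 = 7613.4119
r = -1491 / 7613.4119 = -0.1958

-0.1958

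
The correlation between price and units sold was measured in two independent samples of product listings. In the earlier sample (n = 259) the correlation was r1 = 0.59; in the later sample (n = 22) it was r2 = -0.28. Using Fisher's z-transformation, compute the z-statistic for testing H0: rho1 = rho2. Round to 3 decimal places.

4.060

z1 = atanh(0.59) = 0.677666,  z2 = atanh(-0.28) = -0.287682
SE = √(1/(n1−3) + 1/(n2−3)) = √(1/256 + 1/19) = √(0.0039062 + 0.0526316) = √0.0565378 = 0.237777
z = (z1 − z2)/SE = (0.677666 − (-0.287682)) / 0.237777 = 0.965348 / 0.237777 = 4.060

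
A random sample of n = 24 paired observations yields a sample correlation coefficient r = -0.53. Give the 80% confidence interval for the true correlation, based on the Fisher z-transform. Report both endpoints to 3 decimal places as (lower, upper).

(-0.701, -0.301)

Fisher z: z_r = atanh(r) = ½·ln((1+(-0.53))/(1−(-0.53))) = -0.590145
SE(z) = 1/√(n−3) = 1/√21 = 0.218218
80% ⇒ z* = 1.282; margin = 1.282·0.218218 = 0.279755
CI on z-scale: (-0.869900, -0.310390)
Back-transform: tanh(-0.869900) = -0.701323, tanh(-0.310390) = -0.300792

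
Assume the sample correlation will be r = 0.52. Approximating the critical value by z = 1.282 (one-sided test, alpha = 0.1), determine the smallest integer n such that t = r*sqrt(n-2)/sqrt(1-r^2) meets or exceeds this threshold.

7

Need r·√(n−2)/√(1−r²) ≥ 1.282
√(n−2) ≥ 1.282·√(1−0.2704) / 0.52 = 1.282·0.854166 / 0.52 = 2.1058
n−2 ≥ 4.4344  ⇒  n ≥ 6.4344
Smallest integer n = 7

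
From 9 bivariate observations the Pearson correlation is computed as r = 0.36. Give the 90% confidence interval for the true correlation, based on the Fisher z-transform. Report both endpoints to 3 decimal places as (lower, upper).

z_r = atanh(0.36) = 0.376886;  SE = 1/√(n−3) = 1/√6 = 0.408248
z-limits: 0.376886 ± 1.645·0.408248 = 0.376886 ± 0.671568 = [-0.294682, 1.048454]
ρ-limits: (tanh -0.294682, tanh 1.048454) = (-0.286, 0.781)

(-0.286, 0.781)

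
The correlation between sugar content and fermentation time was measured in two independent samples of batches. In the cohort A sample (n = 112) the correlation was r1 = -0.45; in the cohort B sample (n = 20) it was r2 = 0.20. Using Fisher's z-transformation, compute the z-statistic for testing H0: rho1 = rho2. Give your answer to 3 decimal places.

-2.636

z1 = atanh(-0.45) = -0.484700,  z2 = atanh(0.20) = 0.202733
SE = √(1/(n1−3) + 1/(n2−3)) = √(1/109 + 1/17) = √(0.0091743 + 0.0588235) = √0.0679978 = 0.260764
z = (z1 − z2)/SE = (-0.484700 − 0.202733) / 0.260764 = -0.687433 / 0.260764 = -2.636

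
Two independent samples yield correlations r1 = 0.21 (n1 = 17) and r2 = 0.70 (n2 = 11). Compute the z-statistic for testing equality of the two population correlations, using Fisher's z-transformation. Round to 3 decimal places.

Fisher z-transforms: z1 = atanh(0.21) = 0.213171, z2 = atanh(0.70) = 0.867301; difference d = -0.654130
Var(d) = 1/14 + 1/8 = 0.0714286 + 0.1250000 = 0.1964286
z = d/√Var(d) = -0.654130 / √0.1964286 = -0.654130 / 0.443203 = -1.476

-1.476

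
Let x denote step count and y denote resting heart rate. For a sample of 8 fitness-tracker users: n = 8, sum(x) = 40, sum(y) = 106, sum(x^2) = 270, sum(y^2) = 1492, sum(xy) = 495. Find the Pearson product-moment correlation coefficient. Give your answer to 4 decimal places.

-0.4472

S_xy = nΣxy − ΣxΣy = 8·495 − 40·106 = 3960 − 4240 = -280
S_xx = nΣx² − (Σx)² = 8·270 − 40² = 2160 − 1600 = 560
S_yy = nΣy² − (Σy)² = 8·1492 − 106² = 11936 − 11236 = 700
r = S_xy / √(S_xx·S_yy) = -280 / √(560·700) = -280 / √392000 = -280 / 626.0990 = -0.4472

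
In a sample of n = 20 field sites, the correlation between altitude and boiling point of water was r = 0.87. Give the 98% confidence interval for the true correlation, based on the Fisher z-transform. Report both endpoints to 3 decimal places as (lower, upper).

(0.646, 0.956)

z_r = atanh(0.87) = 1.333080;  SE = 1/√(n−3) = 1/√17 = 0.242536
z-limits: 1.333080 ± 2.326·0.242536 = 1.333080 ± 0.564139 = [0.768941, 1.897219]
ρ-limits: (tanh 0.768941, tanh 1.897219) = (0.646, 0.956)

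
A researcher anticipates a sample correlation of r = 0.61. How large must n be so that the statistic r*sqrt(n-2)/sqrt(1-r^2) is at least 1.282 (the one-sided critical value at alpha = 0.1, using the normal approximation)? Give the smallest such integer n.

Need r·√(n−2)/√(1−r²) ≥ 1.282
√(n−2) ≥ 1.282·√(1−0.3721) / 0.61 = 1.282·0.792401 / 0.61 = 1.6653
n−2 ≥ 2.7732  ⇒  n ≥ 4.7732
Smallest integer n = 5

5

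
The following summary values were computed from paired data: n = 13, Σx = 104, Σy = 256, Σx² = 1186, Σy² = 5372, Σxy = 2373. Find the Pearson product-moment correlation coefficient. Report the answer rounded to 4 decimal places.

S_xy = nΣxy − ΣxΣy = 13·2373 − 104·256 = 30849 − 26624 = 4225
S_xx = nΣx² − (Σx)² = 13·1186 − 104² = 15418 − 10816 = 4602
S_yy = nΣy² − (Σy)² = 13·5372 − 256² = 69836 − 65536 = 4300
r = S_xy / √(S_xx·S_yy) = 4225 / √(4602·4300) = 4225 / √19788600 = 4225 / 4448.4379 = 0.9498

0.9498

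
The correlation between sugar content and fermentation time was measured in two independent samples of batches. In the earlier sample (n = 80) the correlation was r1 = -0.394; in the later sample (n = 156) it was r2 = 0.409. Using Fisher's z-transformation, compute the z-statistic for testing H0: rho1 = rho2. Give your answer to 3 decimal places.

z1 = atanh(-0.394) = -0.416526,  z2 = atanh(0.409) = 0.434410
SE = √(1/(n1−3) + 1/(n2−3)) = √(1/77 + 1/153) = √(0.0129870 + 0.0065359) = √0.0195229 = 0.139724
z = (z1 − z2)/SE = (-0.416526 − 0.434410) / 0.139724 = -0.850936 / 0.139724 = -6.090

-6.090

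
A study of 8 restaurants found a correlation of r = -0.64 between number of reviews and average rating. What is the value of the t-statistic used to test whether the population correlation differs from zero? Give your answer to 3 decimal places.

t = r·√(n−2) / √(1−r²) with r = -0.64, n = 8
  = -0.64·√6 / √(1 − 0.4096)
  = -0.64·2.449490 / 0.768375
  = -1.567674 / 0.768375 = -2.040

-2.040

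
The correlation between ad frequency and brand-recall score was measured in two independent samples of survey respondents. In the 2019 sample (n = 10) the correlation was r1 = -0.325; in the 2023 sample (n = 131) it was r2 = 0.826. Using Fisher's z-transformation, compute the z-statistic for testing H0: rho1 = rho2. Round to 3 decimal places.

z1 = atanh(-0.325) = -0.337228,  z2 = atanh(0.826) = 1.175414
SE = √(1/(n1−3) + 1/(n2−3)) = √(1/7 + 1/128) = √(0.1428571 + 0.0078125) = √0.1506696 = 0.388162
z = (z1 − z2)/SE = (-0.337228 − 1.175414) / 0.388162 = -1.512642 / 0.388162 = -3.897

-3.897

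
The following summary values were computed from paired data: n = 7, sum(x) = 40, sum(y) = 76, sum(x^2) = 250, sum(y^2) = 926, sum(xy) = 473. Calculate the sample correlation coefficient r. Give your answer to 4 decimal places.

0.8328

Numerator: nΣxy − (Σx)(Σy) = 7·473 − (40)(76) = 271
Denominator: √[(nΣx²−(Σx)²)(nΣy²−(Σy)²)]
  nΣx²−(Σx)² = 7·250 − 1600 = 150;  nΣy²−(Σy)² = 7·926 − 5776 = 706
  √(150·706) = √105900 = 325.4228
r = 271 / 325.4228 = 0.8328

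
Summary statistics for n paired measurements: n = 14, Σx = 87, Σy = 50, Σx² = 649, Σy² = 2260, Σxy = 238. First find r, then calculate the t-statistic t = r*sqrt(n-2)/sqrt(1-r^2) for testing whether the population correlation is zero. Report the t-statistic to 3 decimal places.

Numerator: nΣxy − (Σx)(Σy) = 14·238 − (87)(50) = -1018
Denominator: √[(nΣx²−(Σx)²)(nΣy²−(Σy)²)]
  nΣx²−(Σx)² = 14·649 − 7569 = 1517;  nΣy²−(Σy)² = 14·2260 − 2500 = 29140
  √(1517·29140) = √44205380 = 6648.7127
r = -1018 / 6648.7127 = -0.1531
t = r·√(n−2)/√(1−r²) = -0.1531·√12 / √(1−0.023440) = -0.530354 / 0.988211 = -0.537

-0.537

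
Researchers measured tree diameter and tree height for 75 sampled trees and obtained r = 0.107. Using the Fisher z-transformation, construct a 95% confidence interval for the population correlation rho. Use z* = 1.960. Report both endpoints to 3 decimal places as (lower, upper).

(-0.123, 0.326)

Fisher z: z_r = atanh(r) = ½·ln((1+0.107)/(1−0.107)) = 0.107411
SE(z) = 1/√(n−3) = 1/√72 = 0.117851
95% ⇒ z* = 1.960; margin = 1.960·0.117851 = 0.230988
CI on z-scale: (-0.123577, 0.338399)
Back-transform: tanh(-0.123577) = -0.122952, tanh(0.338399) = 0.326047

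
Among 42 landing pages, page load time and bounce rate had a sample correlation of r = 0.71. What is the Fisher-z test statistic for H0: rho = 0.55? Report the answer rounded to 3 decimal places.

1.679

z_r = atanh(0.71) = 0.887184,  z_0 = atanh(0.55) = 0.618381
SE = 1/√(n−3) = 1/√39 = 0.160128
z = (z_r − z_0)/SE = (0.887184 − 0.618381) / 0.160128 = 0.268803 / 0.160128 = 1.679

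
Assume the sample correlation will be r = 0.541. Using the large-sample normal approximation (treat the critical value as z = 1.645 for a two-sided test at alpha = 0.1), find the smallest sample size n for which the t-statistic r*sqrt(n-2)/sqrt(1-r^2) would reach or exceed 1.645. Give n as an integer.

9

Need r·√(n−2)/√(1−r²) ≥ 1.645
√(n−2) ≥ 1.645·√(1−0.292681) / 0.541 = 1.645·0.841023 / 0.541 = 2.5573
n−2 ≥ 6.5398  ⇒  n ≥ 8.5398
Smallest integer n = 9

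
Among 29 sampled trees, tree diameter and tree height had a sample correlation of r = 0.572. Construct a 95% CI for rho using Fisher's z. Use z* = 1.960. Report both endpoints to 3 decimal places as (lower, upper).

Fisher z: z_r = atanh(r) = ½·ln((1+0.572)/(1−0.572)) = 0.650490
SE(z) = 1/√(n−3) = 1/√26 = 0.196116
95% ⇒ z* = 1.960; margin = 1.960·0.196116 = 0.384387
CI on z-scale: (0.266103, 1.034877)
Back-transform: tanh(0.266103) = 0.259995, tanh(1.034877) = 0.775857

(0.260, 0.776)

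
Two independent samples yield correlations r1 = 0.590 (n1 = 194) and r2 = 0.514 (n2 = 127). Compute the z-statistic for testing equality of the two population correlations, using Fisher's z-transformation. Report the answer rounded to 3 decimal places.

Fisher z-transforms: z1 = atanh(0.590) = 0.677666, z2 = atanh(0.514) = 0.568151; difference d = 0.109515
Var(d) = 1/191 + 1/124 = 0.0052356 + 0.0080645 = 0.0133001
z = d/√Var(d) = 0.109515 / √0.0133001 = 0.109515 / 0.115326 = 0.950

0.950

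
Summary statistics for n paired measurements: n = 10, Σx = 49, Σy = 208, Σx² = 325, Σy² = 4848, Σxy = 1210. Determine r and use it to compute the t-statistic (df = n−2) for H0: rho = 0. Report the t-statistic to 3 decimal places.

6.080

S_xy = nΣxy − ΣxΣy = 10·1210 − 49·208 = 12100 − 10192 = 1908
S_xx = nΣx² − (Σx)² = 10·325 − 49² = 3250 − 2401 = 849
S_yy = nΣy² − (Σy)² = 10·4848 − 208² = 48480 − 43264 = 5216
r = S_xy / √(S_xx·S_yy) = 1908 / √(849·5216) = 1908 / √4428384 = 1908 / 2104.3726 = 0.9067
t = r·√(n−2)/√(1−r²) = 0.9067·√8 / √(1−0.822105) = 2.564535 / 0.421776 = 6.080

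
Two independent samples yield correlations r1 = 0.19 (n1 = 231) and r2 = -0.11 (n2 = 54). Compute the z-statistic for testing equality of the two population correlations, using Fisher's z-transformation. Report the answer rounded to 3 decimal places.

1.955

Fisher z-transforms: z1 = atanh(0.19) = 0.192337, z2 = atanh(-0.11) = -0.110447; difference d = 0.302784
Var(d) = 1/228 + 1/51 = 0.0043860 + 0.0196078 = 0.0239938
z = d/√Var(d) = 0.302784 / √0.0239938 = 0.302784 / 0.154899 = 1.955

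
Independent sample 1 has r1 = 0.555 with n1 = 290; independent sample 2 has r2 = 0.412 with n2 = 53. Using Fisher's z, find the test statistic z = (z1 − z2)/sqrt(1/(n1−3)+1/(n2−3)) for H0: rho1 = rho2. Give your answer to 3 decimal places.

1.224

Fisher z-transforms: z1 = atanh(0.555) = 0.625578, z2 = atanh(0.412) = 0.438018; difference d = 0.187560
Var(d) = 1/287 + 1/50 = 0.0034843 + 0.0200000 = 0.0234843
z = d/√Var(d) = 0.187560 / √0.0234843 = 0.187560 / 0.153246 = 1.224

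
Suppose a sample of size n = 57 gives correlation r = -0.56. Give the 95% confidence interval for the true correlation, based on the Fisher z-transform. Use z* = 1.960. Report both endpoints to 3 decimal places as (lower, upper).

z_r = atanh(-0.56) = -0.632833;  SE = 1/√(n−3) = 1/√54 = 0.136083
z-limits: -0.632833 ± 1.960·0.136083 = -0.632833 ± 0.266723 = [-0.899556, -0.366110]
ρ-limits: (tanh -0.899556, tanh -0.366110) = (-0.716, -0.351)

(-0.716, -0.351)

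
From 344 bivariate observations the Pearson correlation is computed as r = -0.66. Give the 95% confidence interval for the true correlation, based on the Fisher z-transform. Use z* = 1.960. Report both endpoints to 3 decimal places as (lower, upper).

z_r = atanh(-0.66) = -0.792814;  SE = 1/√(n−3) = 1/√341 = 0.054153
z-limits: -0.792814 ± 1.960·0.054153 = -0.792814 ± 0.106140 = [-0.898954, -0.686674]
ρ-limits: (tanh -0.898954, tanh -0.686674) = (-0.716, -0.596)

(-0.716, -0.596)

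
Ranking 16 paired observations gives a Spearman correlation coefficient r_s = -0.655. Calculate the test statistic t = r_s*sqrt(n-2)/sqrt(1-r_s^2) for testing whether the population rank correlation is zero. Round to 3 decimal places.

t = r_s·√(n−2) / √(1−r_s²) with r_s = -0.655, n = 16
  = -0.655·√14 / √(1 − 0.429025)
  = -0.655·3.741657 / 0.755629
  = -2.450785 / 0.755629 = -3.243

-3.243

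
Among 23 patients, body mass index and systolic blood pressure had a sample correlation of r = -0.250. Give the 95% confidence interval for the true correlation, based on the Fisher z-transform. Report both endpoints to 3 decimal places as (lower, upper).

(-0.600, 0.181)

Fisher z: z_r = atanh(r) = ½·ln((1+(-0.250))/(1−(-0.250))) = -0.255413
SE(z) = 1/√(n−3) = 1/√20 = 0.223607
95% ⇒ z* = 1.960; margin = 1.960·0.223607 = 0.438270
CI on z-scale: (-0.693683, 0.182857)
Back-transform: tanh(-0.693683) = -0.600343, tanh(0.182857) = 0.180846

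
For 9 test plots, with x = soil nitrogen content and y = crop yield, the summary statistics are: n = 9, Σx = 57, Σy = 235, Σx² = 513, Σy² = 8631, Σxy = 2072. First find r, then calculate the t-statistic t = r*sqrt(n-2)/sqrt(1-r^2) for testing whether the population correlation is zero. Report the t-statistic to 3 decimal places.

7.864

Numerator: nΣxy − (Σx)(Σy) = 9·2072 − (57)(235) = 5253
Denominator: √[(nΣx²−(Σx)²)(nΣy²−(Σy)²)]
  nΣx²−(Σx)² = 9·513 − 3249 = 1368;  nΣy²−(Σy)² = 9·8631 − 55225 = 22454
  √(1368·22454) = √30717072 = 5542.2984
r = 5253 / 5542.2984 = 0.9478
t = r·√(n−2)/√(1−r²) = 0.9478·√7 / √(1−0.898325) = 2.507643 / 0.318865 = 7.864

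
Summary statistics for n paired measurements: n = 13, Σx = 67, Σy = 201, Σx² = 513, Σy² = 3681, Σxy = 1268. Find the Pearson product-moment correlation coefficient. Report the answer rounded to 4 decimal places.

0.7485

S_xy = nΣxy − ΣxΣy = 13·1268 − 67·201 = 16484 − 13467 = 3017
S_xx = nΣx² − (Σx)² = 13·513 − 67² = 6669 − 4489 = 2180
S_yy = nΣy² − (Σy)² = 13·3681 − 201² = 47853 − 40401 = 7452
r = S_xy / √(S_xx·S_yy) = 3017 / √(2180·7452) = 3017 / √16245360 = 3017 / 4030.5533 = 0.7485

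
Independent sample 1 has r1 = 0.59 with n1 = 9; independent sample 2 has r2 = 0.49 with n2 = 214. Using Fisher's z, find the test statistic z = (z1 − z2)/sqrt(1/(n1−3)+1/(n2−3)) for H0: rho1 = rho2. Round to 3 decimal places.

Fisher z-transforms: z1 = atanh(0.59) = 0.677666, z2 = atanh(0.49) = 0.536060; difference d = 0.141606
Var(d) = 1/6 + 1/211 = 0.1666667 + 0.0047393 = 0.1714060
z = d/√Var(d) = 0.141606 / √0.1714060 = 0.141606 / 0.414012 = 0.342

0.342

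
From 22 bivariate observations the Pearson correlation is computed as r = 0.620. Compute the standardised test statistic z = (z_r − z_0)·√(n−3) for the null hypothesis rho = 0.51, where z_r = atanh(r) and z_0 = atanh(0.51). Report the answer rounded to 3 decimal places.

0.707

z_r = atanh(0.620) = 0.725005,  z_0 = atanh(0.51) = 0.562730
SE = 1/√(n−3) = 1/√19 = 0.229416
z = (z_r − z_0)/SE = (0.725005 − 0.562730) / 0.229416 = 0.162275 / 0.229416 = 0.707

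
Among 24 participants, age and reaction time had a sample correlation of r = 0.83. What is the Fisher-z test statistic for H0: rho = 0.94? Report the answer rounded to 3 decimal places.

Fisher z: atanh(0.83) = 1.188136, atanh(0.94) = 1.738049
z = (z_r − z_0)·√(n−3) = (1.188136 − 1.738049)·√21 = -0.549913 · 4.582576 = -2.520

-2.520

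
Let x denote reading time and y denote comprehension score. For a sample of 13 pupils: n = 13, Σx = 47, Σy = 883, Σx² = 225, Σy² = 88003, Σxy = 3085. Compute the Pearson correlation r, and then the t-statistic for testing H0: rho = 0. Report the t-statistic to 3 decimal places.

-0.288

S_xy = nΣxy − ΣxΣy = 13·3085 − 47·883 = 40105 − 41501 = -1396
S_xx = nΣx² − (Σx)² = 13·225 − 47² = 2925 − 2209 = 716
S_yy = nΣy² − (Σy)² = 13·88003 − 883² = 1144039 − 779689 = 364350
r = S_xy / √(S_xx·S_yy) = -1396 / √(716·364350) = -1396 / √260874600 = -1396 / 16151.6129 = -0.0864
t = r·√(n−2)/√(1−r²) = -0.0864·√11 / √(1−0.007465) = -0.286556 / 0.996261 = -0.288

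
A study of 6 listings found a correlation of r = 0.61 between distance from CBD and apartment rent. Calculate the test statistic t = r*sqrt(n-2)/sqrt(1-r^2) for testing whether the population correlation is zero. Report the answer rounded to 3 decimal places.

1.540

1 − r² = 1 − 0.3721 = 0.6279;  √(1−r²) = 0.792401
√(n−2) = √4 = 2.000000
t = r·√(n−2)/√(1−r²) = 0.61 · 2.000000 / 0.792401 = 1.540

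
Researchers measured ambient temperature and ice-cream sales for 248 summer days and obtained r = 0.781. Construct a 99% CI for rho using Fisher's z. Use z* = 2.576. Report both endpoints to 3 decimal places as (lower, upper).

z_r = atanh(0.781) = 1.047929;  SE = 1/√(n−3) = 1/√245 = 0.063888
z-limits: 1.047929 ± 2.576·0.063888 = 1.047929 ± 0.164575 = [0.883354, 1.212504]
ρ-limits: (tanh 0.883354, tanh 1.212504) = (0.708, 0.837)

(0.708, 0.837)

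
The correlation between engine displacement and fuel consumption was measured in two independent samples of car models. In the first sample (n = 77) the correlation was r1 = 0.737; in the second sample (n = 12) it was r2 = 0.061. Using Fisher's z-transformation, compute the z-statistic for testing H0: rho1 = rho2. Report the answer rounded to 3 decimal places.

Fisher z-transforms: z1 = atanh(0.737) = 0.943880, z2 = atanh(0.061) = 0.061076; difference d = 0.882804
Var(d) = 1/74 + 1/9 = 0.0135135 + 0.1111111 = 0.1246246
z = d/√Var(d) = 0.882804 / √0.1246246 = 0.882804 / 0.353022 = 2.501

2.501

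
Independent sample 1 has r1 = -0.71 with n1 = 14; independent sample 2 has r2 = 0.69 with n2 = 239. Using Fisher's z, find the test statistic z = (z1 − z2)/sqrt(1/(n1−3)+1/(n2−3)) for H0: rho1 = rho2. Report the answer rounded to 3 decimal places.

-5.625

Fisher z-transforms: z1 = atanh(-0.71) = -0.887184, z2 = atanh(0.69) = 0.847956; difference d = -1.735140
Var(d) = 1/11 + 1/236 = 0.0909091 + 0.0042373 = 0.0951464
z = d/√Var(d) = -1.735140 / √0.0951464 = -1.735140 / 0.308458 = -5.625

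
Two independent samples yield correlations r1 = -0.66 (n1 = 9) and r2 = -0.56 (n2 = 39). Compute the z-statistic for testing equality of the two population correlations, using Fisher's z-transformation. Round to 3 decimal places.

z1 = atanh(-0.66) = -0.792814,  z2 = atanh(-0.56) = -0.632833
SE = √(1/(n1−3) + 1/(n2−3)) = √(1/6 + 1/36) = √(0.1666667 + 0.0277778) = √0.1944445 = 0.440959
z = (z1 − z2)/SE = (-0.792814 − (-0.632833)) / 0.440959 = -0.159981 / 0.440959 = -0.363

-0.363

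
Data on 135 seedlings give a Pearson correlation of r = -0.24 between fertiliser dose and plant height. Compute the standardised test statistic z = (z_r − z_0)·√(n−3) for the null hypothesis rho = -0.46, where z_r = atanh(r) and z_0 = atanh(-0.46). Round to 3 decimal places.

z_r = atanh(-0.24) = -0.244774,  z_0 = atanh(-0.46) = -0.497311
SE = 1/√(n−3) = 1/√132 = 0.087039
z = (z_r − z_0)/SE = (-0.244774 − (-0.497311)) / 0.087039 = 0.252537 / 0.087039 = 2.901

2.901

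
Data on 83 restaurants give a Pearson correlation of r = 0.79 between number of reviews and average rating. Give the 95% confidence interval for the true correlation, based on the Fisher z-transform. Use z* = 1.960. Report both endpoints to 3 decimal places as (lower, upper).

z_r = atanh(0.79) = 1.071432;  SE = 1/√(n−3) = 1/√80 = 0.111803
z-limits: 1.071432 ± 1.960·0.111803 = 1.071432 ± 0.219134 = [0.852298, 1.290566]
ρ-limits: (tanh 0.852298, tanh 1.290566) = (0.692, 0.859)

(0.692, 0.859)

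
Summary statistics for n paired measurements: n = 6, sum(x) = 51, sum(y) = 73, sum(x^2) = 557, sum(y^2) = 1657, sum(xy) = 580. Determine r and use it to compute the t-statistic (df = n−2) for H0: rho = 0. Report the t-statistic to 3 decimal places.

-0.265

Numerator: nΣxy − (Σx)(Σy) = 6·580 − (51)(73) = -243
Denominator: √[(nΣx²−(Σx)²)(nΣy²−(Σy)²)]
  nΣx²−(Σx)² = 6·557 − 2601 = 741;  nΣy²−(Σy)² = 6·1657 − 5329 = 4613
  √(741·4613) = √3418233 = 1848.8464
r = -243 / 1848.8464 = -0.1314
t = r·√(n−2)/√(1−r²) = -0.1314·√4 / √(1−0.017266) = -0.262800 / 0.991329 = -0.265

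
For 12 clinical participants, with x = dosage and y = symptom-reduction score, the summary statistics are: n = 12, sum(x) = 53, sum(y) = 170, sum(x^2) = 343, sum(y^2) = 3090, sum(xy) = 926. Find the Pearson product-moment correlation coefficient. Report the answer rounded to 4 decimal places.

0.6429

S_xy = nΣxy − ΣxΣy = 12·926 − 53·170 = 11112 − 9010 = 2102
S_xx = nΣx² − (Σx)² = 12·343 − 53² = 4116 − 2809 = 1307
S_yy = nΣy² − (Σy)² = 12·3090 − 170² = 37080 − 28900 = 8180
r = S_xy / √(S_xx·S_yy) = 2102 / √(1307·8180) = 2102 / √10691260 = 2102 / 3269.7492 = 0.6429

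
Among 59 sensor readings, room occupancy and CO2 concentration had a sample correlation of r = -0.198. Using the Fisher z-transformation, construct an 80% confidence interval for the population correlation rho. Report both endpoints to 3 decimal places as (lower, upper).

z_r = atanh(-0.198) = -0.200650;  SE = 1/√(n−3) = 1/√56 = 0.133631
z-limits: -0.200650 ± 1.282·0.133631 = -0.200650 ± 0.171315 = [-0.371965, -0.029335]
ρ-limits: (tanh -0.371965, tanh -0.029335) = (-0.356, -0.029)

(-0.356, -0.029)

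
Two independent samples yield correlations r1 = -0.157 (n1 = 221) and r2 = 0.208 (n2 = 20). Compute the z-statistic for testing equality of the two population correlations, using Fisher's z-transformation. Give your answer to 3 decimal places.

-1.467

z1 = atanh(-0.157) = -0.158309,  z2 = atanh(0.208) = 0.211080
SE = √(1/(n1−3) + 1/(n2−3)) = √(1/218 + 1/17) = √(0.0045872 + 0.0588235) = √0.0634107 = 0.251815
z = (z1 − z2)/SE = (-0.158309 − 0.211080) / 0.251815 = -0.369389 / 0.251815 = -1.467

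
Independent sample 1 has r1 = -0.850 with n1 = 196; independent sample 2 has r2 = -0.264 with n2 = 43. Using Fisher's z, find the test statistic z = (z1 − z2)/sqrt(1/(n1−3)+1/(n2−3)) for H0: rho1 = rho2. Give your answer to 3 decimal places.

-5.674

z1 = atanh(-0.850) = -1.256153,  z2 = atanh(-0.264) = -0.270403
SE = √(1/(n1−3) + 1/(n2−3)) = √(1/193 + 1/40) = √(0.0051813 + 0.0250000) = √0.0301813 = 0.173728
z = (z1 − z2)/SE = (-1.256153 − (-0.270403)) / 0.173728 = -0.985750 / 0.173728 = -5.674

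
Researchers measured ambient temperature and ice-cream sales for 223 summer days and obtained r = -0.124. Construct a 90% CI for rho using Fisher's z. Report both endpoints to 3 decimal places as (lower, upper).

Fisher z: z_r = atanh(r) = ½·ln((1+(-0.124))/(1−(-0.124))) = -0.124641
SE(z) = 1/√(n−3) = 1/√220 = 0.067420
90% ⇒ z* = 1.645; margin = 1.645·0.067420 = 0.110906
CI on z-scale: (-0.235547, -0.013735)
Back-transform: tanh(-0.235547) = -0.231285, tanh(-0.013735) = -0.013734

(-0.231, -0.014)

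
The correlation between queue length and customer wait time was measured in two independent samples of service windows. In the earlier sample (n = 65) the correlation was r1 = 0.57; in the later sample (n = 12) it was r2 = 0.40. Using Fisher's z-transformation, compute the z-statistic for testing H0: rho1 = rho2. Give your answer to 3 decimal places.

0.628

Fisher z-transforms: z1 = atanh(0.57) = 0.647523, z2 = atanh(0.40) = 0.423649; difference d = 0.223874
Var(d) = 1/62 + 1/9 = 0.0161290 + 0.1111111 = 0.1272401
z = d/√Var(d) = 0.223874 / √0.1272401 = 0.223874 / 0.356707 = 0.628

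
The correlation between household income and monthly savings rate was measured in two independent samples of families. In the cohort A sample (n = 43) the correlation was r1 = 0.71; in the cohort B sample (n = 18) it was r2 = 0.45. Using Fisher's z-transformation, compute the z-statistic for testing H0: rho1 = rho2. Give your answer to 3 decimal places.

1.329

Fisher z-transforms: z1 = atanh(0.71) = 0.887184, z2 = atanh(0.45) = 0.484700; difference d = 0.402484
Var(d) = 1/40 + 1/15 = 0.0250000 + 0.0666667 = 0.0916667
z = d/√Var(d) = 0.402484 / √0.0916667 = 0.402484 / 0.302765 = 1.329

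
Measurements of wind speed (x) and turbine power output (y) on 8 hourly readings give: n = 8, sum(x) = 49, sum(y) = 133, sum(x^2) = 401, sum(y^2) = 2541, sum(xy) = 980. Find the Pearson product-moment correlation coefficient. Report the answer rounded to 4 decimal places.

0.9066

Numerator: nΣxy − (Σx)(Σy) = 8·980 − (49)(133) = 1323
Denominator: √[(nΣx²−(Σx)²)(nΣy²−(Σy)²)]
  nΣx²−(Σx)² = 8·401 − 2401 = 807;  nΣy²−(Σy)² = 8·2541 − 17689 = 2639
  √(807·2639) = √2129673 = 1459.3399
r = 1323 / 1459.3399 = 0.9066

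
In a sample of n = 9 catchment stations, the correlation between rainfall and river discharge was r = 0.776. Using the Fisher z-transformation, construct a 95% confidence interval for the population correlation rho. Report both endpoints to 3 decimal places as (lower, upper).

Fisher z: z_r = atanh(r) = ½·ln((1+0.776)/(1−0.776)) = 1.035236
SE(z) = 1/√(n−3) = 1/√6 = 0.408248
95% ⇒ z* = 1.960; margin = 1.960·0.408248 = 0.800166
CI on z-scale: (0.235070, 1.835402)
Back-transform: tanh(0.235070) = 0.230834, tanh(1.835402) = 0.950352

(0.231, 0.950)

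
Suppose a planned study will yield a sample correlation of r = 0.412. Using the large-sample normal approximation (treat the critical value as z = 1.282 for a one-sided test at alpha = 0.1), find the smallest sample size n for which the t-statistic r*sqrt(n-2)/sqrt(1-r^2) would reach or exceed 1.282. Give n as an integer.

11

Need r·√(n−2)/√(1−r²) ≥ 1.282
√(n−2) ≥ 1.282·√(1−0.169744) / 0.412 = 1.282·0.911184 / 0.412 = 2.8353
n−2 ≥ 8.0389  ⇒  n ≥ 10.0389
Smallest integer n = 11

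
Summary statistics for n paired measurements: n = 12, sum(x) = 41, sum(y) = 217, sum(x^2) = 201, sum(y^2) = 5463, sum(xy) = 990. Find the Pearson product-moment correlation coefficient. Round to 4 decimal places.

Numerator: nΣxy − (Σx)(Σy) = 12·990 − (41)(217) = 2983
Denominator: √[(nΣx²−(Σx)²)(nΣy²−(Σy)²)]
  nΣx²−(Σx)² = 12·201 − 1681 = 731;  nΣy²−(Σy)² = 12·5463 − 47089 = 18467
  √(731·18467) = √13499377 = 3674.1498
r = 2983 / 3674.1498 = 0.8119

0.8119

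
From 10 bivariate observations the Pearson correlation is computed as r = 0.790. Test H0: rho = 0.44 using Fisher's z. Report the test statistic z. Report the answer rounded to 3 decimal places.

Fisher z: atanh(0.790) = 1.071432, atanh(0.44) = 0.472231
z = (z_r − z_0)·√(n−3) = (1.071432 − 0.472231)·√7 = 0.599201 · 2.645751 = 1.585

1.585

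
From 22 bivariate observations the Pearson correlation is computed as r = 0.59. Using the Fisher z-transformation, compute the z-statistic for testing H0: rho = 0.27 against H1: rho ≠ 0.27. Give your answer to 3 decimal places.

1.747

z_r = atanh(0.59) = 0.677666,  z_0 = atanh(0.27) = 0.276864
SE = 1/√(n−3) = 1/√19 = 0.229416
z = (z_r − z_0)/SE = (0.677666 − 0.276864) / 0.229416 = 0.400802 / 0.229416 = 1.747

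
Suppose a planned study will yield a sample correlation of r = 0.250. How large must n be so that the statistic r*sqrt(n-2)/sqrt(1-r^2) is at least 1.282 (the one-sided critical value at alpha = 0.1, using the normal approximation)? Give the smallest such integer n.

Need r·√(n−2)/√(1−r²) ≥ 1.282
√(n−2) ≥ 1.282·√(1−0.062500) / 0.250 = 1.282·0.968246 / 0.250 = 4.9652
n−2 ≥ 24.6532  ⇒  n ≥ 26.6532
Smallest integer n = 27

27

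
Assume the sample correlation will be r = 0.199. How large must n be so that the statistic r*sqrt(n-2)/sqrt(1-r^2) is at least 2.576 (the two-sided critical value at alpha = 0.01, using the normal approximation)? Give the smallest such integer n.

163

Need r·√(n−2)/√(1−r²) ≥ 2.576
√(n−2) ≥ 2.576·√(1−0.039601) / 0.199 = 2.576·0.979999 / 0.199 = 12.6858
n−2 ≥ 160.9295  ⇒  n ≥ 162.9295
Smallest integer n = 163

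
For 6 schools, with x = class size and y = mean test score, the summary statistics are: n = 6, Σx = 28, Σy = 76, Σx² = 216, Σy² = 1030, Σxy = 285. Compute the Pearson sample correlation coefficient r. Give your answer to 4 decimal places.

-0.9191

S_xy = nΣxy − ΣxΣy = 6·285 − 28·76 = 1710 − 2128 = -418
S_xx = nΣx² − (Σx)² = 6·216 − 28² = 1296 − 784 = 512
S_yy = nΣy² − (Σy)² = 6·1030 − 76² = 6180 − 5776 = 404
r = S_xy / √(S_xx·S_yy) = -418 / √(512·404) = -418 / √206848 = -418 / 454.8055 = -0.9191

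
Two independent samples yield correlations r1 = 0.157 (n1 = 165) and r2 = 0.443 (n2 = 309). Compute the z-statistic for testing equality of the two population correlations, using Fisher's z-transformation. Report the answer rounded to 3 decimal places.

Fisher z-transforms: z1 = atanh(0.157) = 0.158309, z2 = atanh(0.443) = 0.475957; difference d = -0.317648
Var(d) = 1/162 + 1/306 = 0.0061728 + 0.0032680 = 0.0094408
z = d/√Var(d) = -0.317648 / √0.0094408 = -0.317648 / 0.097164 = -3.269

-3.269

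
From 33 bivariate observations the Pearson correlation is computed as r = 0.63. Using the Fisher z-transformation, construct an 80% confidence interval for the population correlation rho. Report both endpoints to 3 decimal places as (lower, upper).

(0.468, 0.751)

Fisher z: z_r = atanh(r) = ½·ln((1+0.63)/(1−0.63)) = 0.741416
SE(z) = 1/√(n−3) = 1/√30 = 0.182574
80% ⇒ z* = 1.282; margin = 1.282·0.182574 = 0.234060
CI on z-scale: (0.507356, 0.975476)
Back-transform: tanh(0.507356) = 0.467883, tanh(0.975476) = 0.751101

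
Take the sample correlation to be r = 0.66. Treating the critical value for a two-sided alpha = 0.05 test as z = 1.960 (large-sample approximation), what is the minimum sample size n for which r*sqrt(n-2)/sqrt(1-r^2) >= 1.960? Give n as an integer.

Need r·√(n−2)/√(1−r²) ≥ 1.960
√(n−2) ≥ 1.960·√(1−0.4356) / 0.66 = 1.960·0.751266 / 0.66 = 2.2310
n−2 ≥ 4.9774  ⇒  n ≥ 6.9774
Smallest integer n = 7

7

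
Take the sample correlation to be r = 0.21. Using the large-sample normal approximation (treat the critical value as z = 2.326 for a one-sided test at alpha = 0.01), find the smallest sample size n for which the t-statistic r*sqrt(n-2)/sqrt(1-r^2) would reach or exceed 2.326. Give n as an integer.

r√(n−2)/√(1−r²) ≥ 2.326  ⇔  n−2 ≥ (2.326)²·(1−r²)/r²
(1−r²)/r² = (1−0.0441)/0.0441 = 21.6757
n ≥ 2 + 5.410276·21.6757 = 2 + 117.2715 = 119.2715
⌈119.2715⌉ = 120

120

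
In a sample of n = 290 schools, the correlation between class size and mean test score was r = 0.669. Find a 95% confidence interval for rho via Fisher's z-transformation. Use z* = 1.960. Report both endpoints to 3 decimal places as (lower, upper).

Fisher z: z_r = atanh(r) = ½·ln((1+0.669)/(1−0.669)) = 0.808931
SE(z) = 1/√(n−3) = 1/√287 = 0.059028
95% ⇒ z* = 1.960; margin = 1.960·0.059028 = 0.115695
CI on z-scale: (0.693236, 0.924626)
Back-transform: tanh(0.693236) = 0.600057, tanh(0.924626) = 0.728079

(0.600, 0.728)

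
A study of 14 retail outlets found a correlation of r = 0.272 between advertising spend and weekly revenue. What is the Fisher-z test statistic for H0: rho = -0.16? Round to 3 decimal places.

z_r = atanh(0.272) = 0.279022,  z_0 = atanh(-0.16) = -0.161387
SE = 1/√(n−3) = 1/√11 = 0.301511
z = (z_r − z_0)/SE = (0.279022 − (-0.161387)) / 0.301511 = 0.440409 / 0.301511 = 1.461

1.461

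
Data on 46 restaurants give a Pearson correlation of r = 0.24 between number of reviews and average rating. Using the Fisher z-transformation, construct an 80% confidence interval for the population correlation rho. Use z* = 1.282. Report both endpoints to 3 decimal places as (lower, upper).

z_r = atanh(0.24) = 0.244774;  SE = 1/√(n−3) = 1/√43 = 0.152499
z-limits: 0.244774 ± 1.282·0.152499 = 0.244774 ± 0.195504 = [0.049270, 0.440278]
ρ-limits: (tanh 0.049270, tanh 0.440278) = (0.049, 0.414)

(0.049, 0.414)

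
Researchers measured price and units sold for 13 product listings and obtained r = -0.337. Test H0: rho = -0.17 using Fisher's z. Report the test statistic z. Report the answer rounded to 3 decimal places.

z_r = atanh(-0.337) = -0.350704,  z_0 = atanh(-0.17) = -0.171667
SE = 1/√(n−3) = 1/√10 = 0.316228
z = (z_r − z_0)/SE = (-0.350704 − (-0.171667)) / 0.316228 = -0.179037 / 0.316228 = -0.566

-0.566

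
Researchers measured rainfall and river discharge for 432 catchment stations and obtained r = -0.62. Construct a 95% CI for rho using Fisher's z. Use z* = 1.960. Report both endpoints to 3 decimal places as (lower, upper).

(-0.675, -0.558)

Fisher z: z_r = atanh(r) = ½·ln((1+(-0.62))/(1−(-0.62))) = -0.725005
SE(z) = 1/√(n−3) = 1/√429 = 0.048280
95% ⇒ z* = 1.960; margin = 1.960·0.048280 = 0.094629
CI on z-scale: (-0.819634, -0.630376)
Back-transform: tanh(-0.819634) = -0.674871, tanh(-0.630376) = -0.558311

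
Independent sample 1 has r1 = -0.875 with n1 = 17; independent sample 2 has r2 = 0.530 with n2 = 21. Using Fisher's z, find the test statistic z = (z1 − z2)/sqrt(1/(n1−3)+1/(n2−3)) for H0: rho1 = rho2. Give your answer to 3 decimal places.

Fisher z-transforms: z1 = atanh(-0.875) = -1.354025, z2 = atanh(0.530) = 0.590145; difference d = -1.944170
Var(d) = 1/14 + 1/18 = 0.0714286 + 0.0555556 = 0.1269842
z = d/√Var(d) = -1.944170 / √0.1269842 = -1.944170 / 0.356348 = -5.456

-5.456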